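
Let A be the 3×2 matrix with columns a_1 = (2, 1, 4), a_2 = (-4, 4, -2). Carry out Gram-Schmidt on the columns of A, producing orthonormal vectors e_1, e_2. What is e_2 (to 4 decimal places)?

e_1 = a_1/‖a_1‖ = (2, 1, 4)/4.5826 = (0.4364, 0.2182, 0.8729).
r_{12} = e_1·a_2 = -2.6186.
u_2 = a_2 + 2.6186·e_1 = (-2.8571, 4.5714, 0.2857).
‖u_2‖ = 5.3984, so e_2 = (-0.5293, 0.8468, 0.0529).

e_2 = (-0.5293, 0.8468, 0.0529)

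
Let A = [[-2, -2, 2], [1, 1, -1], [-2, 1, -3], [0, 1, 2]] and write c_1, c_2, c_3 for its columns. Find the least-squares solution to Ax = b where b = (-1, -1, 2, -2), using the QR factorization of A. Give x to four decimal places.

x = (-0.0909, -0.4727, -0.7636)

q_1 = c_1/‖c_1‖ = (-2, 1, -2, 0)/3.0000 = (-0.6667, 0.3333, -0.6667, 0.0000).
r_{12} = q_1·c_2 = 1.0000.
u_2 = c_2 − 1.0000·q_1 = (-1.3333, 0.6667, 1.6667, 1.0000).
‖u_2‖ = 2.4495, so q_2 = (-0.5443, 0.2722, 0.6804, 0.4082).
r_{13} = q_1·c_3 = 0.3333; r_{23} = q_2·c_3 = -2.5856.
u_3 = c_3 − 0.3333·q_1 + 2.5856·q_2 = (0.8148, -0.4074, -1.0185, 3.0556).
‖u_3‖ = 3.3472, so q_3 = (0.2434, -0.1217, -0.3043, 0.9129).
Qᵀb = (-1.0000, 0.8165, -2.5560).
Back-substitute: x_3 = -2.5560/3.3472 = -0.7636.
x_2 = (0.8165 + 2.5856·(-0.7636))/2.4495 = -0.4727.
x_1 = (-1.0000 − 1.0000·(-0.4727) − 0.3333·(-0.7636))/3.0000 = -0.0909.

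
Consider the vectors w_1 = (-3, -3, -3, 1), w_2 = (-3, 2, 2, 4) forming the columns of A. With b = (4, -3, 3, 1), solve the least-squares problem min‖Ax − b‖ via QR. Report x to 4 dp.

w_1 = (-3, -3, -3, 1); ‖w_1‖ = 5.2915, so q_1 = (-0.5669, -0.5669, -0.5669, 0.1890).
q_1·w_2 = (-0.5669)·(-3) + (-0.5669)·2 + (-0.5669)·2 + 0.1890·4 = 0.1890.
u_2 = w_2 − 0.1890·q_1 = (-2.8929, 2.1071, 2.1071, 3.9643).
‖u_2‖ = 5.7415, so q_2 = (-0.5039, 0.3670, 0.3670, 0.6905).
Qᵀb = (-2.0788, -1.3250).
Back-substitute: x_2 = -1.3250/5.7415 = -0.2308.
x_1 = (-2.0788 − 0.1890·(-0.2308))/5.2915 = -0.3846.

x = (-0.3846, -0.2308)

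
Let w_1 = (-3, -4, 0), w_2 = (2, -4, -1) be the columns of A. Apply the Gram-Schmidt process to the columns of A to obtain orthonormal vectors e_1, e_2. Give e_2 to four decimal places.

w_1 = (-3, -4, 0); ‖w_1‖ = 5.0000, so e_1 = (-0.6000, -0.8000, 0.0000).
e_1·w_2 = (-0.6000)·2 + (-0.8000)·(-4) + 0.0000·(-1) = 2.0000.
u_2 = w_2 − 2.0000·e_1 = (3.2000, -2.4000, -1.0000).
‖u_2‖ = 4.1231, so e_2 = (0.7761, -0.5821, -0.2425).

e_2 = (0.7761, -0.5821, -0.2425)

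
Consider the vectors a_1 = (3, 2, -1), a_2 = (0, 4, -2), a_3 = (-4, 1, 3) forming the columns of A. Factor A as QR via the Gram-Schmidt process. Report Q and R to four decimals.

e_1 = a_1/‖a_1‖ = (3, 2, -1)/3.7417 = (0.8018, 0.5345, -0.2673).
r_{12} = e_1·a_2 = 2.6726.
u_2 = a_2 − 2.6726·e_1 = (-2.1429, 2.5714, -1.2857).
‖u_2‖ = 3.5857, so e_2 = (-0.5976, 0.7171, -0.3586).
r_{13} = e_1·a_3 = -3.4744; r_{23} = e_2·a_3 = 2.0319.
u_3 = a_3 + 3.4744·e_1 − 2.0319·e_2 = (0.0000, 1.4000, 2.8000).
‖u_3‖ = 3.1305, so e_3 = (0.0000, 0.4472, 0.8944).

Q = [[0.8018, -0.5976, 0.0000], [0.5345, 0.7171, 0.4472], [-0.2673, -0.3586, 0.8944]], R = [[3.7417, 2.6726, -3.4744], [0.0000, 3.5857, 2.0319], [0.0000, 0.0000, 3.1305]]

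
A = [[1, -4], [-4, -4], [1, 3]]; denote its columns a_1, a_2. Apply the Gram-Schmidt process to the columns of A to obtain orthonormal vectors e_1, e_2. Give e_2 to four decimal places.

e_2 = (-0.9054, -0.1249, 0.4059)

e_1 = a_1/‖a_1‖ = (1, -4, 1)/4.2426 = (0.2357, -0.9428, 0.2357).
r_{12} = e_1·a_2 = 3.5355.
u_2 = a_2 − 3.5355·e_1 = (-4.8333, -0.6667, 2.1667).
‖u_2‖ = 5.3385, so e_2 = (-0.9054, -0.1249, 0.4059).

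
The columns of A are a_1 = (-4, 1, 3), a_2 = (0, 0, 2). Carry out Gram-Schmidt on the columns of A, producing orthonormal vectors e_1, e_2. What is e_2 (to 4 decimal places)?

a_1 = (-4, 1, 3); ‖a_1‖ = 5.0990, so e_1 = (-0.7845, 0.1961, 0.5883).
e_1·a_2 = (-0.7845)·0 + 0.1961·0 + 0.5883·2 = 1.1767.
u_2 = a_2 − 1.1767·e_1 = (0.9231, -0.2308, 1.3077).
‖u_2‖ = 1.6172, so e_2 = (0.5708, -0.1427, 0.8086).

e_2 = (0.5708, -0.1427, 0.8086)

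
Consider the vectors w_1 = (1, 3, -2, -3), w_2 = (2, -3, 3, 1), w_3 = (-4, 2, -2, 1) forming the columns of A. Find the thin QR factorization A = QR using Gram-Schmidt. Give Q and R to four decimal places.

Q = [[0.2085, 0.7824, -0.4055], [0.6255, -0.2650, 0.4312], [-0.4170, 0.4669, 0.7752], [-0.6255, -0.3155, -0.2207]], R = [[4.7958, -3.3362, 0.6255], [0.0000, 3.4452, -4.9091], [0.0000, 0.0000, 0.7136]]

w_1 = (1, 3, -2, -3); ‖w_1‖ = 4.7958, so q_1 = (0.2085, 0.6255, -0.4170, -0.6255).
q_1·w_2 = 0.2085·2 + 0.6255·(-3) + (-0.4170)·3 + (-0.6255)·1 = -3.3362.
u_2 = w_2 + 3.3362·q_1 = (2.6957, -0.9130, 1.6087, -1.0870).
‖u_2‖ = 3.4452, so q_2 = (0.7824, -0.2650, 0.4669, -0.3155).
q_1·w_3 = 0.2085·(-4) + 0.6255·2 + (-0.4170)·(-2) + (-0.6255)·1 = 0.6255; q_2·w_3 = 0.7824·(-4) + (-0.2650)·2 + 0.4669·(-2) + (-0.3155)·1 = -4.9091.
u_3 = w_3 − 0.6255·q_1 + 4.9091·q_2 = (-0.2894, 0.3077, 0.5531, -0.1575).
‖u_3‖ = 0.7136, so q_3 = (-0.4055, 0.4312, 0.7752, -0.2207).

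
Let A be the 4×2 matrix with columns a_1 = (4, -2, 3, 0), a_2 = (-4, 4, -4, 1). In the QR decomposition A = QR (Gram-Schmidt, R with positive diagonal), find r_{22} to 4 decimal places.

r_{22} = 2.0761

a_1 = (4, -2, 3, 0); ‖a_1‖ = 5.3852, so q_1 = (0.7428, -0.3714, 0.5571, 0.0000).
q_1·a_2 = 0.7428·(-4) + (-0.3714)·4 + 0.5571·(-4) + 0.0000·1 = -6.6850.
u_2 = a_2 + 6.6850·q_1 = (0.9655, 1.5172, -0.2759, 1.0000).
r_{22} = ‖u_2‖ = 2.0761.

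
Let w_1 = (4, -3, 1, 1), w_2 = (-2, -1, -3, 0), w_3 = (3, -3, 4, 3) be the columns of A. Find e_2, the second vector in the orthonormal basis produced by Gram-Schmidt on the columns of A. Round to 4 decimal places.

w_1 = (4, -3, 1, 1); ‖w_1‖ = 5.1962, so e_1 = (0.7698, -0.5774, 0.1925, 0.1925).
e_1·w_2 = 0.7698·(-2) + (-0.5774)·(-1) + 0.1925·(-3) + 0.1925·0 = -1.5396.
u_2 = w_2 + 1.5396·e_1 = (-0.8148, -1.8889, -2.7037, 0.2963).
‖u_2‖ = 3.4102, so e_2 = (-0.2389, -0.5539, -0.7928, 0.0869).

e_2 = (-0.2389, -0.5539, -0.7928, 0.0869)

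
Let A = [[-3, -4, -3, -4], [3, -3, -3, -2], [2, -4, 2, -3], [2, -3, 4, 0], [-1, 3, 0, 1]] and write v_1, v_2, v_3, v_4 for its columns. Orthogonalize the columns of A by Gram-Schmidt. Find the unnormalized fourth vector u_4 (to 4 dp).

u_4 = (0.0130, 0.0891, -1.1909, 0.6720, -0.8095)

v_1 = (-3, 3, 2, 2, -1); ‖v_1‖ = 5.1962, so q_1 = (-0.5774, 0.5774, 0.3849, 0.3849, -0.1925).
q_1·v_2 = (-0.5774)·(-4) + 0.5774·(-3) + 0.3849·(-4) + 0.3849·(-3) + (-0.1925)·3 = -2.6943.
u_2 = v_2 + 2.6943·q_1 = (-5.5556, -1.4444, -2.9630, -1.9630, 2.4815).
‖u_2‖ = 7.1931, so q_2 = (-0.7723, -0.2008, -0.4119, -0.2729, 0.3450).
q_1·v_3 = (-0.5774)·(-3) + 0.5774·(-3) + 0.3849·2 + 0.3849·4 + (-0.1925)·0 = 2.3094; q_2·v_3 = (-0.7723)·(-3) + (-0.2008)·(-3) + (-0.4119)·2 + (-0.2729)·4 + 0.3450·0 = 1.0040.
u_3 = v_3 − 2.3094·q_1 − 1.0040·q_2 = (-0.8912, -4.1317, 1.5247, 3.3851, 0.0981).
‖u_3‖ = 5.6266, so q_3 = (-0.1584, -0.7343, 0.2710, 0.6016, 0.0174).
q_1·v_4 = (-0.5774)·(-4) + 0.5774·(-2) + 0.3849·(-3) + 0.3849·0 + (-0.1925)·1 = -0.1925; q_2·v_4 = (-0.7723)·(-4) + (-0.2008)·(-2) + (-0.4119)·(-3) + (-0.2729)·0 + 0.3450·1 = 5.0717; q_3·v_4 = (-0.1584)·(-4) + (-0.7343)·(-2) + 0.2710·(-3) + 0.6016·0 + 0.0174·1 = 1.3067.
u_4 = v_4 + 0.1925·q_1 − 5.0717·q_2 − 1.3067·q_3 = (0.0130, 0.0891, -1.1909, 0.6720, -0.8095).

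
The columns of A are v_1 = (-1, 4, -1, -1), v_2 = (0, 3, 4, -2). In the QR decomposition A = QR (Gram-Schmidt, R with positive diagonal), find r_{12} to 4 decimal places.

r_{12} = 2.2942

q_1 = v_1/‖v_1‖ = (-1, 4, -1, -1)/4.3589 = (-0.2294, 0.9177, -0.2294, -0.2294).
r_{12} = q_1·v_2 = 2.2942.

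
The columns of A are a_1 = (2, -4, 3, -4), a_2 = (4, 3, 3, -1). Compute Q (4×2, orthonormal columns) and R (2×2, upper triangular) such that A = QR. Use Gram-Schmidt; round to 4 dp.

a_1 = (2, -4, 3, -4); ‖a_1‖ = 6.7082, so e_1 = (0.2981, -0.5963, 0.4472, -0.5963).
e_1·a_2 = 0.2981·4 + (-0.5963)·3 + 0.4472·3 + (-0.5963)·(-1) = 1.3416.
u_2 = a_2 − 1.3416·e_1 = (3.6000, 3.8000, 2.4000, -0.2000).
‖u_2‖ = 5.7619, so e_2 = (0.6248, 0.6595, 0.4165, -0.0347).

Q = [[0.2981, 0.6248], [-0.5963, 0.6595], [0.4472, 0.4165], [-0.5963, -0.0347]], R = [[6.7082, 1.3416], [0.0000, 5.7619]]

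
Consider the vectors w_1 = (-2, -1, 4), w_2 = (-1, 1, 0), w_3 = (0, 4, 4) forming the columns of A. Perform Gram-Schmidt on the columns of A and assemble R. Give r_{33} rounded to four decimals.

r_{33} = 4.3729

w_1 = (-2, -1, 4); ‖w_1‖ = 4.5826, so q_1 = (-0.4364, -0.2182, 0.8729).
q_1·w_2 = (-0.4364)·(-1) + (-0.2182)·1 + 0.8729·0 = 0.2182.
u_2 = w_2 − 0.2182·q_1 = (-0.9048, 1.0476, -0.1905).
‖u_2‖ = 1.3973, so q_2 = (-0.6475, 0.7498, -0.1363).
q_1·w_3 = (-0.4364)·0 + (-0.2182)·4 + 0.8729·4 = 2.6186; q_2·w_3 = (-0.6475)·0 + 0.7498·4 + (-0.1363)·4 = 2.4538.
u_3 = w_3 − 2.6186·q_1 − 2.4538·q_2 = (2.7317, 2.7317, 2.0488).
r_{33} = ‖u_3‖ = 4.3729.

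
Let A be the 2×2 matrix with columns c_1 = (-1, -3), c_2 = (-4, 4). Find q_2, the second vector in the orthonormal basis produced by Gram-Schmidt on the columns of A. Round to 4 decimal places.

q_1 = c_1/‖c_1‖ = (-1, -3)/3.1623 = (-0.3162, -0.9487).
r_{12} = q_1·c_2 = -2.5298.
u_2 = c_2 + 2.5298·q_1 = (-4.8000, 1.6000).
‖u_2‖ = 5.0596, so q_2 = (-0.9487, 0.3162).

q_2 = (-0.9487, 0.3162)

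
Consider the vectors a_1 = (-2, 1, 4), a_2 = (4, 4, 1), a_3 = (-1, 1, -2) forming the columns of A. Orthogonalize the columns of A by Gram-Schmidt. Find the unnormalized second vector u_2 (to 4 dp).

q_1 = a_1/‖a_1‖ = (-2, 1, 4)/4.5826 = (-0.4364, 0.2182, 0.8729).
r_{12} = q_1·a_2 = 0.0000.
u_2 = a_2 + 0.0000·q_1 = (4.0000, 4.0000, 1.0000).

u_2 = (4.0000, 4.0000, 1.0000)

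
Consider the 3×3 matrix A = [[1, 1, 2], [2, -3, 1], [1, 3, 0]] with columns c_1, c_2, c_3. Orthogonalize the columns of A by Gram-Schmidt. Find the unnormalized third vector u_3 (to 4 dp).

u_3 = (1.3091, -0.2909, -0.7273)

q_1 = c_1/‖c_1‖ = (1, 2, 1)/2.4495 = (0.4082, 0.8165, 0.4082).
r_{12} = q_1·c_2 = -0.8165.
u_2 = c_2 + 0.8165·q_1 = (1.3333, -2.3333, 3.3333).
‖u_2‖ = 4.2817, so q_2 = (0.3114, -0.5449, 0.7785).
r_{13} = q_1·c_3 = 1.6330; r_{23} = q_2·c_3 = 0.0778.
u_3 = c_3 − 1.6330·q_1 − 0.0778·q_2 = (1.3091, -0.2909, -0.7273).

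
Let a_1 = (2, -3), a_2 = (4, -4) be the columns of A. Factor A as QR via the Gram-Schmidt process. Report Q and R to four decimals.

a_1 = (2, -3); ‖a_1‖ = 3.6056, so q_1 = (0.5547, -0.8321).
q_1·a_2 = 0.5547·4 + (-0.8321)·(-4) = 5.5470.
u_2 = a_2 − 5.5470·q_1 = (0.9231, 0.6154).
‖u_2‖ = 1.1094, so q_2 = (0.8321, 0.5547).

Q = [[0.5547, 0.8321], [-0.8321, 0.5547]], R = [[3.6056, 5.5470], [0.0000, 1.1094]]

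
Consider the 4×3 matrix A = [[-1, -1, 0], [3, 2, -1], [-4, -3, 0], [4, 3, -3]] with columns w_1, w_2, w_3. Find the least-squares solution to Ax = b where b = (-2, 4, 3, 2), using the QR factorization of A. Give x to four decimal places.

x = (1.5217, -2.3913, -1.3478)

w_1 = (-1, 3, -4, 4); ‖w_1‖ = 6.4807, so q_1 = (-0.1543, 0.4629, -0.6172, 0.6172).
q_1·w_2 = (-0.1543)·(-1) + 0.4629·2 + (-0.6172)·(-3) + 0.6172·3 = 4.7834.
u_2 = w_2 − 4.7834·q_1 = (-0.2619, -0.2143, -0.0476, 0.0476).
‖u_2‖ = 0.3450, so q_2 = (-0.7591, -0.6211, -0.1380, 0.1380).
q_1·w_3 = (-0.1543)·0 + 0.4629·(-1) + (-0.6172)·0 + 0.6172·(-3) = -2.3146; q_2·w_3 = (-0.7591)·0 + (-0.6211)·(-1) + (-0.1380)·0 + 0.1380·(-3) = 0.2070.
u_3 = w_3 + 2.3146·q_1 − 0.2070·q_2 = (-0.2000, 0.2000, -1.4000, -1.6000).
‖u_3‖ = 2.1448, so q_3 = (-0.0933, 0.0933, -0.6528, -0.7460).
Qᵀb = (1.5430, -1.1041, -2.8908).
Back-substitute: x_3 = -2.8908/2.1448 = -1.3478.
x_2 = (-1.1041 − 0.2070·(-1.3478))/0.3450 = -2.3913.
x_1 = (1.5430 − 4.7834·(-2.3913) + 2.3146·(-1.3478))/6.4807 = 1.5217.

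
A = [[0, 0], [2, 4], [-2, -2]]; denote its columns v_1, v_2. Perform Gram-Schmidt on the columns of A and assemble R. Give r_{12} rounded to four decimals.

r_{12} = 4.2426

v_1 = (0, 2, -2); ‖v_1‖ = 2.8284, so q_1 = (0.0000, 0.7071, -0.7071).
r_{12} = q_1·v_2 = 4.2426.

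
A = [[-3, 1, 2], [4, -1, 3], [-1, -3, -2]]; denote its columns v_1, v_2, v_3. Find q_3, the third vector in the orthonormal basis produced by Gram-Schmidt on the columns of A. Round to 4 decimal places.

q_1 = v_1/‖v_1‖ = (-3, 4, -1)/5.0990 = (-0.5883, 0.7845, -0.1961).
r_{12} = q_1·v_2 = -0.7845.
u_2 = v_2 + 0.7845·q_1 = (0.5385, -0.3846, -3.1538).
‖u_2‖ = 3.2225, so q_2 = (0.1671, -0.1194, -0.9787).
r_{13} = q_1·v_3 = 1.5689; r_{23} = q_2·v_3 = 1.9335.
u_3 = v_3 − 1.5689·q_1 − 1.9335·q_2 = (2.6000, 2.0000, 0.2000).
‖u_3‖ = 3.2863, so q_3 = (0.7912, 0.6086, 0.0609).

q_3 = (0.7912, 0.6086, 0.0609)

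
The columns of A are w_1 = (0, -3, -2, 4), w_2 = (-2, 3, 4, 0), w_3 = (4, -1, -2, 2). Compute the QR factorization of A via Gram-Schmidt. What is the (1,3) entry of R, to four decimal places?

r_{13} = 2.7854

e_1 = w_1/‖w_1‖ = (0, -3, -2, 4)/5.3852 = (0.0000, -0.5571, -0.3714, 0.7428).
r_{13} = e_1·w_3 = 2.7854.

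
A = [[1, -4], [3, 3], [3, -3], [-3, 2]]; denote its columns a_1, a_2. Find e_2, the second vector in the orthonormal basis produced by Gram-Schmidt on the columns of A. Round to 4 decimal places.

e_2 = (-0.6208, 0.6939, -0.3287, 0.1583)

a_1 = (1, 3, 3, -3); ‖a_1‖ = 5.2915, so e_1 = (0.1890, 0.5669, 0.5669, -0.5669).
e_1·a_2 = 0.1890·(-4) + 0.5669·3 + 0.5669·(-3) + (-0.5669)·2 = -1.8898.
u_2 = a_2 + 1.8898·e_1 = (-3.6429, 4.0714, -1.9286, 0.9286).
‖u_2‖ = 5.8676, so e_2 = (-0.6208, 0.6939, -0.3287, 0.1583).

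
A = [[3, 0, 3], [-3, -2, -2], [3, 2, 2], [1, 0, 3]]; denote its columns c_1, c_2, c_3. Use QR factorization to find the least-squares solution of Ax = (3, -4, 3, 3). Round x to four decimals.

e_1 = c_1/‖c_1‖ = (3, -3, 3, 1)/5.2915 = (0.5669, -0.5669, 0.5669, 0.1890).
r_{12} = e_1·c_2 = 2.2678.
u_2 = c_2 − 2.2678·e_1 = (-1.2857, -0.7143, 0.7143, -0.4286).
‖u_2‖ = 1.6903, so e_2 = (-0.7606, -0.4226, 0.4226, -0.2535).
r_{13} = e_1·c_3 = 4.5356; r_{23} = e_2·c_3 = -1.3522.
u_3 = c_3 − 4.5356·e_1 + 1.3522·e_2 = (-0.6000, 0.0000, 0.0000, 1.8000).
‖u_3‖ = 1.8974, so e_3 = (-0.3162, 0.0000, 0.0000, 0.9487).
Qᵀb = (6.2364, -0.0845, 1.8974).
Back-substitute: x_3 = 1.8974/1.8974 = 1.0000.
x_2 = (-0.0845 + 1.3522·1.0000)/1.6903 = 0.7500.
x_1 = (6.2364 − 2.2678·0.7500 − 4.5356·1.0000)/5.2915 = 0.0000.

x = (0.0000, 0.7500, 1.0000)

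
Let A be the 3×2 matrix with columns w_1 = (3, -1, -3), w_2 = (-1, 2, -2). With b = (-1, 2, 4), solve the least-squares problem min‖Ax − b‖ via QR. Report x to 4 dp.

x = (-0.8824, -0.2353)

w_1 = (3, -1, -3); ‖w_1‖ = 4.3589, so q_1 = (0.6882, -0.2294, -0.6882).
q_1·w_2 = 0.6882·(-1) + (-0.2294)·2 + (-0.6882)·(-2) = 0.2294.
u_2 = w_2 − 0.2294·q_1 = (-1.1579, 2.0526, -1.8421).
‖u_2‖ = 2.9912, so q_2 = (-0.3871, 0.6862, -0.6158).
Qᵀb = (-3.9001, -0.7038).
Back-substitute: x_2 = -0.7038/2.9912 = -0.2353.
x_1 = (-3.9001 − 0.2294·(-0.2353))/4.3589 = -0.8824.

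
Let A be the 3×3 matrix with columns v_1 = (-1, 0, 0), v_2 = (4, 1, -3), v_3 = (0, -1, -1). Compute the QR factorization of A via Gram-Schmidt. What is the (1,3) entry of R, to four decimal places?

v_1 = (-1, 0, 0); ‖v_1‖ = 1.0000, so q_1 = (-1.0000, 0.0000, 0.0000).
r_{13} = q_1·v_3 = 0.0000.

r_{13} = 0.0000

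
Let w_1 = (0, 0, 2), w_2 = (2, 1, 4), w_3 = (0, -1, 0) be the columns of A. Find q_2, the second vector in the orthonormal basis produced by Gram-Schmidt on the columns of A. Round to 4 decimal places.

q_1 = w_1/‖w_1‖ = (0, 0, 2)/2.0000 = (0.0000, 0.0000, 1.0000).
r_{12} = q_1·w_2 = 4.0000.
u_2 = w_2 − 4.0000·q_1 = (2.0000, 1.0000, 0.0000).
‖u_2‖ = 2.2361, so q_2 = (0.8944, 0.4472, 0.0000).

q_2 = (0.8944, 0.4472, 0.0000)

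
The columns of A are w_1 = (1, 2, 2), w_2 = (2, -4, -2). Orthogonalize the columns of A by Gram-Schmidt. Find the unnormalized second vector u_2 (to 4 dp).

w_1 = (1, 2, 2); ‖w_1‖ = 3.0000, so e_1 = (0.3333, 0.6667, 0.6667).
e_1·w_2 = 0.3333·2 + 0.6667·(-4) + 0.6667·(-2) = -3.3333.
u_2 = w_2 + 3.3333·e_1 = (3.1111, -1.7778, 0.2222).

u_2 = (3.1111, -1.7778, 0.2222)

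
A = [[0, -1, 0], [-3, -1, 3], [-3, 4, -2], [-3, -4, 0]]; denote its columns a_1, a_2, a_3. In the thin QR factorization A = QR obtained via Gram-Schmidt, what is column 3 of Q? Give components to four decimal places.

a_1 = (0, -3, -3, -3); ‖a_1‖ = 5.1962, so e_1 = (0.0000, -0.5774, -0.5774, -0.5774).
e_1·a_2 = 0.0000·(-1) + (-0.5774)·(-1) + (-0.5774)·4 + (-0.5774)·(-4) = 0.5774.
u_2 = a_2 − 0.5774·e_1 = (-1.0000, -0.6667, 4.3333, -3.6667).
‖u_2‖ = 5.8023, so e_2 = (-0.1723, -0.1149, 0.7468, -0.6319).
e_1·a_3 = 0.0000·0 + (-0.5774)·3 + (-0.5774)·(-2) + (-0.5774)·0 = -0.5774; e_2·a_3 = (-0.1723)·0 + (-0.1149)·3 + 0.7468·(-2) + (-0.6319)·0 = -1.8384.
u_3 = a_3 + 0.5774·e_1 + 1.8384·e_2 = (-0.3168, 2.4554, -0.9604, -1.4950).
‖u_3‖ = 3.0475, so e_3 = (-0.1040, 0.8057, -0.3151, -0.4906).

e_3 = (-0.1040, 0.8057, -0.3151, -0.4906)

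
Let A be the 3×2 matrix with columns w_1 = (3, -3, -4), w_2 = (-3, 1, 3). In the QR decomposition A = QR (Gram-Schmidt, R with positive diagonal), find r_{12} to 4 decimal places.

r_{12} = -4.1160

q_1 = w_1/‖w_1‖ = (3, -3, -4)/5.8310 = (0.5145, -0.5145, -0.6860).
r_{12} = q_1·w_2 = -4.1160.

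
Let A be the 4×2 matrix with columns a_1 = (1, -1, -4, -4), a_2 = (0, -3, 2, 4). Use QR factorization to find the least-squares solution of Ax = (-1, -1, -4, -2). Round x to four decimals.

x = (0.7761, 0.1138)

a_1 = (1, -1, -4, -4); ‖a_1‖ = 5.8310, so e_1 = (0.1715, -0.1715, -0.6860, -0.6860).
e_1·a_2 = 0.1715·0 + (-0.1715)·(-3) + (-0.6860)·2 + (-0.6860)·4 = -3.6015.
u_2 = a_2 + 3.6015·e_1 = (0.6176, -3.6176, -0.4706, 1.5294).
‖u_2‖ = 4.0037, so e_2 = (0.1543, -0.9036, -0.1175, 0.3820).
Qᵀb = (4.1160, 0.4555).
Back-substitute: x_2 = 0.4555/4.0037 = 0.1138.
x_1 = (4.1160 + 3.6015·0.1138)/5.8310 = 0.7761.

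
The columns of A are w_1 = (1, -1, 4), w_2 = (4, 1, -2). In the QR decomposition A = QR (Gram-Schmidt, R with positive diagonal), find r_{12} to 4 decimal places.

w_1 = (1, -1, 4); ‖w_1‖ = 4.2426, so q_1 = (0.2357, -0.2357, 0.9428).
r_{12} = q_1·w_2 = -1.1785.

r_{12} = -1.1785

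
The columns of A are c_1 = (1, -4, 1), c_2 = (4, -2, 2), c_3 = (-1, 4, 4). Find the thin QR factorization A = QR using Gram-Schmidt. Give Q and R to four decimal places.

Q = [[0.2357, 0.8899, -0.3906], [-0.9428, 0.3069, 0.1302], [0.2357, 0.3375, 0.9113]], R = [[4.2426, 3.2998, -3.0641], [0.0000, 3.6209, 1.6877], [0.0000, 0.0000, 4.5566]]

e_1 = c_1/‖c_1‖ = (1, -4, 1)/4.2426 = (0.2357, -0.9428, 0.2357).
r_{12} = e_1·c_2 = 3.2998.
u_2 = c_2 − 3.2998·e_1 = (3.2222, 1.1111, 1.2222).
‖u_2‖ = 3.6209, so e_2 = (0.8899, 0.3069, 0.3375).
r_{13} = e_1·c_3 = -3.0641; r_{23} = e_2·c_3 = 1.6877.
u_3 = c_3 + 3.0641·e_1 − 1.6877·e_2 = (-1.7797, 0.5932, 4.1525).
‖u_3‖ = 4.5566, so e_3 = (-0.3906, 0.1302, 0.9113).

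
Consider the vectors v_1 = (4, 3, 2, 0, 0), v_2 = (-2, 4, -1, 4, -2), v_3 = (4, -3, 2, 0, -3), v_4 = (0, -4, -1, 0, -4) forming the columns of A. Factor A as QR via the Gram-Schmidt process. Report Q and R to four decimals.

Q = [[0.7428, -0.3560, 0.2984, 0.1066], [0.5571, 0.5934, -0.4974, 0.2468], [0.3714, -0.1780, 0.1492, -0.5834], [0.0000, 0.6257, 0.3160, -0.5862], [0.0000, -0.3129, -0.7358, -0.4937]], R = [[5.3852, 0.3714, 2.0426, -2.5997], [0.0000, 6.3923, -2.6217, -0.9440], [0.0000, 0.0000, 5.1918, 4.7836], [0.0000, 0.0000, 0.0000, 1.5707]]

q_1 = v_1/‖v_1‖ = (4, 3, 2, 0, 0)/5.3852 = (0.7428, 0.5571, 0.3714, 0.0000, 0.0000).
r_{12} = q_1·v_2 = 0.3714.
u_2 = v_2 − 0.3714·q_1 = (-2.2759, 3.7931, -1.1379, 4.0000, -2.0000).
‖u_2‖ = 6.3923, so q_2 = (-0.3560, 0.5934, -0.1780, 0.6257, -0.3129).
r_{13} = q_1·v_3 = 2.0426; r_{23} = q_2·v_3 = -2.6217.
u_3 = v_3 − 2.0426·q_1 + 2.6217·q_2 = (1.5494, -2.5823, 0.7747, 1.6405, -3.8203).
‖u_3‖ = 5.1918, so q_3 = (0.2984, -0.4974, 0.1492, 0.3160, -0.7358).
r_{14} = q_1·v_4 = -2.5997; r_{24} = q_2·v_4 = -0.9440; r_{34} = q_3·v_4 = 4.7836.
u_4 = v_4 + 2.5997·q_1 + 0.9440·q_2 − 4.7836·q_3 = (0.1674, 0.3877, -0.9163, -0.9208, -0.7754).
‖u_4‖ = 1.5707, so q_4 = (0.1066, 0.2468, -0.5834, -0.5862, -0.4937).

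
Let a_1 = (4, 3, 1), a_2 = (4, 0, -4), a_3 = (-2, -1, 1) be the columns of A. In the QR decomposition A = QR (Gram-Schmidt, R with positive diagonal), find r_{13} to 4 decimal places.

r_{13} = -1.9612

a_1 = (4, 3, 1); ‖a_1‖ = 5.0990, so e_1 = (0.7845, 0.5883, 0.1961).
r_{13} = e_1·a_3 = -1.9612.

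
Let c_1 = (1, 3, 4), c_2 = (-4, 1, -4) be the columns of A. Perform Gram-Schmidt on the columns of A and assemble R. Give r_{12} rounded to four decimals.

c_1 = (1, 3, 4); ‖c_1‖ = 5.0990, so e_1 = (0.1961, 0.5883, 0.7845).
r_{12} = e_1·c_2 = -3.3340.

r_{12} = -3.3340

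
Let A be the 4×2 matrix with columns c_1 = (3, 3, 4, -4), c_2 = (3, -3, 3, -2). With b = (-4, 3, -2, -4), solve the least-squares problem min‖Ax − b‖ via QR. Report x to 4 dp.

x = (0.4652, -0.9130)

c_1 = (3, 3, 4, -4); ‖c_1‖ = 7.0711, so e_1 = (0.4243, 0.4243, 0.5657, -0.5657).
e_1·c_2 = 0.4243·3 + 0.4243·(-3) + 0.5657·3 + (-0.5657)·(-2) = 2.8284.
u_2 = c_2 − 2.8284·e_1 = (1.8000, -4.2000, 1.4000, -0.4000).
‖u_2‖ = 4.7958, so e_2 = (0.3753, -0.8758, 0.2919, -0.0834).
Qᵀb = (0.7071, -4.3788).
Back-substitute: x_2 = -4.3788/4.7958 = -0.9130.
x_1 = (0.7071 − 2.8284·(-0.9130))/7.0711 = 0.4652.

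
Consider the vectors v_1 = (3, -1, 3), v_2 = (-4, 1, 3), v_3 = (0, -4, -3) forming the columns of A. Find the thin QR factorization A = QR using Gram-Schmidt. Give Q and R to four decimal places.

v_1 = (3, -1, 3); ‖v_1‖ = 4.3589, so q_1 = (0.6882, -0.2294, 0.6882).
q_1·v_2 = 0.6882·(-4) + (-0.2294)·1 + 0.6882·3 = -0.9177.
u_2 = v_2 + 0.9177·q_1 = (-3.3684, 0.7895, 3.6316).
‖u_2‖ = 5.0158, so q_2 = (-0.6716, 0.1574, 0.7240).
q_1·v_3 = 0.6882·0 + (-0.2294)·(-4) + 0.6882·(-3) = -1.1471; q_2·v_3 = (-0.6716)·0 + 0.1574·(-4) + 0.7240·(-3) = -2.8017.
u_3 = v_3 + 1.1471·q_1 + 2.8017·q_2 = (-1.0921, -3.8222, -0.1820).
‖u_3‖ = 3.9793, so q_3 = (-0.2744, -0.9605, -0.0457).

Q = [[0.6882, -0.6716, -0.2744], [-0.2294, 0.1574, -0.9605], [0.6882, 0.7240, -0.0457]], R = [[4.3589, -0.9177, -1.1471], [0.0000, 5.0158, -2.8017], [0.0000, 0.0000, 3.9793]]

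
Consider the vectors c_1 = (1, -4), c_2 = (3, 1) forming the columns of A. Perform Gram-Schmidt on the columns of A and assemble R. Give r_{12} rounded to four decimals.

r_{12} = -0.2425

e_1 = c_1/‖c_1‖ = (1, -4)/4.1231 = (0.2425, -0.9701).
r_{12} = e_1·c_2 = -0.2425.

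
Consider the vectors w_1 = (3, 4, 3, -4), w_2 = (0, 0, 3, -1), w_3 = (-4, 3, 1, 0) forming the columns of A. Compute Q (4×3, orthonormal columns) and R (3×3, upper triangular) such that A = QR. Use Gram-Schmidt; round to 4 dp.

Q = [[0.4243, -0.3032, -0.7825], [0.5657, -0.4042, 0.6208], [0.4243, 0.8628, 0.0151], [-0.5657, 0.0155, 0.0452]], R = [[7.0711, 1.8385, 0.4243], [0.0000, 2.5729, 0.8628], [0.0000, 0.0000, 5.0075]]

q_1 = w_1/‖w_1‖ = (3, 4, 3, -4)/7.0711 = (0.4243, 0.5657, 0.4243, -0.5657).
r_{12} = q_1·w_2 = 1.8385.
u_2 = w_2 − 1.8385·q_1 = (-0.7800, -1.0400, 2.2200, 0.0400).
‖u_2‖ = 2.5729, so q_2 = (-0.3032, -0.4042, 0.8628, 0.0155).
r_{13} = q_1·w_3 = 0.4243; r_{23} = q_2·w_3 = 0.8628.
u_3 = w_3 − 0.4243·q_1 − 0.8628·q_2 = (-3.9184, 3.1088, 0.0755, 0.2266).
‖u_3‖ = 5.0075, so q_3 = (-0.7825, 0.6208, 0.0151, 0.0452).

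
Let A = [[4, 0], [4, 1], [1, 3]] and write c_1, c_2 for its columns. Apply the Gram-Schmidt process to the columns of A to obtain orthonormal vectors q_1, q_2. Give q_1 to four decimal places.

q_1 = c_1/‖c_1‖ = (4, 4, 1)/5.7446 = (0.6963, 0.6963, 0.1741).

q_1 = (0.6963, 0.6963, 0.1741)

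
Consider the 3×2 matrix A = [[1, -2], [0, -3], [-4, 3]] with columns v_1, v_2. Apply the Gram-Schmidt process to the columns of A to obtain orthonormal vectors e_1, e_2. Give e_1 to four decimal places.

e_1 = (0.2425, 0.0000, -0.9701)

v_1 = (1, 0, -4); ‖v_1‖ = 4.1231, so e_1 = (0.2425, 0.0000, -0.9701).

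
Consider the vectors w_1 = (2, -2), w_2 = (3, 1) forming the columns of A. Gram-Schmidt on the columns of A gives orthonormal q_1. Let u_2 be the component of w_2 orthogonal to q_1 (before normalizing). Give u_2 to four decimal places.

u_2 = (2.0000, 2.0000)

w_1 = (2, -2); ‖w_1‖ = 2.8284, so q_1 = (0.7071, -0.7071).
q_1·w_2 = 0.7071·3 + (-0.7071)·1 = 1.4142.
u_2 = w_2 − 1.4142·q_1 = (2.0000, 2.0000).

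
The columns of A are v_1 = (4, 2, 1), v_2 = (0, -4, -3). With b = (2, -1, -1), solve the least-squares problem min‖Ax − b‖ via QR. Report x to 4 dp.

v_1 = (4, 2, 1); ‖v_1‖ = 4.5826, so e_1 = (0.8729, 0.4364, 0.2182).
e_1·v_2 = 0.8729·0 + 0.4364·(-4) + 0.2182·(-3) = -2.4004.
u_2 = v_2 + 2.4004·e_1 = (2.0952, -2.9524, -2.4762).
‖u_2‖ = 4.3861, so e_2 = (0.4777, -0.6731, -0.5646).
Qᵀb = (1.0911, 2.1931).
Back-substitute: x_2 = 2.1931/4.3861 = 0.5000.
x_1 = (1.0911 + 2.4004·0.5000)/4.5826 = 0.5000.

x = (0.5000, 0.5000)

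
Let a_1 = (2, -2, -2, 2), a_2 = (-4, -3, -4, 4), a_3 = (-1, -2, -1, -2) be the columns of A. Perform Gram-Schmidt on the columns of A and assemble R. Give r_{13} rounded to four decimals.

r_{13} = 0.0000

a_1 = (2, -2, -2, 2); ‖a_1‖ = 4.0000, so e_1 = (0.5000, -0.5000, -0.5000, 0.5000).
r_{13} = e_1·a_3 = 0.0000.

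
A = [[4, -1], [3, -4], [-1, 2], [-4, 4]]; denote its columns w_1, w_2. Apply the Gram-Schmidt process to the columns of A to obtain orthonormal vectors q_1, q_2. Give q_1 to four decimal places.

q_1 = (0.6172, 0.4629, -0.1543, -0.6172)

w_1 = (4, 3, -1, -4); ‖w_1‖ = 6.4807, so q_1 = (0.6172, 0.4629, -0.1543, -0.6172).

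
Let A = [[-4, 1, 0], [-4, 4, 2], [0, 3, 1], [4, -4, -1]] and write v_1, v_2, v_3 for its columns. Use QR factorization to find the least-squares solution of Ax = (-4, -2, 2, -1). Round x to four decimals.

e_1 = v_1/‖v_1‖ = (-4, -4, 0, 4)/6.9282 = (-0.5774, -0.5774, 0.0000, 0.5774).
r_{12} = e_1·v_2 = -5.1962.
u_2 = v_2 + 5.1962·e_1 = (-2.0000, 1.0000, 3.0000, -1.0000).
‖u_2‖ = 3.8730, so e_2 = (-0.5164, 0.2582, 0.7746, -0.2582).
r_{13} = e_1·v_3 = -1.7321; r_{23} = e_2·v_3 = 1.5492.
u_3 = v_3 + 1.7321·e_1 − 1.5492·e_2 = (-0.2000, 0.6000, -0.2000, 0.4000).
‖u_3‖ = 0.7746, so e_3 = (-0.2582, 0.7746, -0.2582, 0.5164).
Qᵀb = (2.8868, 3.3566, -1.5492).
Back-substitute: x_3 = -1.5492/0.7746 = -2.0000.
x_2 = (3.3566 − 1.5492·(-2.0000))/3.8730 = 1.6667.
x_1 = (2.8868 + 5.1962·1.6667 + 1.7321·(-2.0000))/6.9282 = 1.1667.

x = (1.1667, 1.6667, -2.0000)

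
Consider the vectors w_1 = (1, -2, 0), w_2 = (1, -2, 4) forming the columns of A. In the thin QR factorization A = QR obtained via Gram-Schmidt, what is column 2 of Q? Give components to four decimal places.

q_2 = (0.0000, 0.0000, 1.0000)

w_1 = (1, -2, 0); ‖w_1‖ = 2.2361, so q_1 = (0.4472, -0.8944, 0.0000).
q_1·w_2 = 0.4472·1 + (-0.8944)·(-2) + 0.0000·4 = 2.2361.
u_2 = w_2 − 2.2361·q_1 = (0.0000, 0.0000, 4.0000).
‖u_2‖ = 4.0000, so q_2 = (0.0000, 0.0000, 1.0000).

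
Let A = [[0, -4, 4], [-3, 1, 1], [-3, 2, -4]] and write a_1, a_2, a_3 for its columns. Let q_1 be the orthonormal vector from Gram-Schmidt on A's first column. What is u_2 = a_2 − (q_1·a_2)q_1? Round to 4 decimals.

q_1 = a_1/‖a_1‖ = (0, -3, -3)/4.2426 = (0.0000, -0.7071, -0.7071).
r_{12} = q_1·a_2 = -2.1213.
u_2 = a_2 + 2.1213·q_1 = (-4.0000, -0.5000, 0.5000).

u_2 = (-4.0000, -0.5000, 0.5000)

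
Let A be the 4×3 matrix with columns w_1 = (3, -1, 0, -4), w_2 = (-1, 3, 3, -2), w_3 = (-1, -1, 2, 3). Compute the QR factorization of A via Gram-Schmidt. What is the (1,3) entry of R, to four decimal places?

w_1 = (3, -1, 0, -4); ‖w_1‖ = 5.0990, so q_1 = (0.5883, -0.1961, 0.0000, -0.7845).
r_{13} = q_1·w_3 = -2.7456.

r_{13} = -2.7456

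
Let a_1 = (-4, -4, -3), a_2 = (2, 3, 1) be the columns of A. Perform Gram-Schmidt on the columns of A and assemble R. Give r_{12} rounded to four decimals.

a_1 = (-4, -4, -3); ‖a_1‖ = 6.4031, so e_1 = (-0.6247, -0.6247, -0.4685).
r_{12} = e_1·a_2 = -3.5920.

r_{12} = -3.5920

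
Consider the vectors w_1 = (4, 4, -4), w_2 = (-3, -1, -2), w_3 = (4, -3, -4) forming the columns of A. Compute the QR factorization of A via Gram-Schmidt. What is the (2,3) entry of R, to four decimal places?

w_1 = (4, 4, -4); ‖w_1‖ = 6.9282, so e_1 = (0.5774, 0.5774, -0.5774).
e_1·w_2 = 0.5774·(-3) + 0.5774·(-1) + (-0.5774)·(-2) = -1.1547.
u_2 = w_2 + 1.1547·e_1 = (-2.3333, -0.3333, -2.6667).
‖u_2‖ = 3.5590, so e_2 = (-0.6556, -0.0937, -0.7493).
r_{23} = e_2·w_3 = 0.6556.

r_{23} = 0.6556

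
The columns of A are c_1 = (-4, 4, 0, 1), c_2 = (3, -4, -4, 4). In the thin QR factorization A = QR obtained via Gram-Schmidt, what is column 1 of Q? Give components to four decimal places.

e_1 = (-0.6963, 0.6963, 0.0000, 0.1741)

e_1 = c_1/‖c_1‖ = (-4, 4, 0, 1)/5.7446 = (-0.6963, 0.6963, 0.0000, 0.1741).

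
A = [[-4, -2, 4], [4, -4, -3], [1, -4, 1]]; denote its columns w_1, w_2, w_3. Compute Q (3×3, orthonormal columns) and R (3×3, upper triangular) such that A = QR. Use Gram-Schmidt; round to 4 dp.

w_1 = (-4, 4, 1); ‖w_1‖ = 5.7446, so q_1 = (-0.6963, 0.6963, 0.1741).
q_1·w_2 = (-0.6963)·(-2) + 0.6963·(-4) + 0.1741·(-4) = -2.0889.
u_2 = w_2 + 2.0889·q_1 = (-3.4545, -2.5455, -3.6364).
‖u_2‖ = 5.6246, so q_2 = (-0.6142, -0.4526, -0.6465).
q_1·w_3 = (-0.6963)·4 + 0.6963·(-3) + 0.1741·1 = -4.7001; q_2·w_3 = (-0.6142)·4 + (-0.4526)·(-3) + (-0.6465)·1 = -1.7456.
u_3 = w_3 + 4.7001·q_1 + 1.7456·q_2 = (-0.3448, -0.5172, 0.6897).
‖u_3‖ = 0.9285, so q_3 = (-0.3714, -0.5571, 0.7428).

Q = [[-0.6963, -0.6142, -0.3714], [0.6963, -0.4526, -0.5571], [0.1741, -0.6465, 0.7428]], R = [[5.7446, -2.0889, -4.7001], [0.0000, 5.6246, -1.7456], [0.0000, 0.0000, 0.9285]]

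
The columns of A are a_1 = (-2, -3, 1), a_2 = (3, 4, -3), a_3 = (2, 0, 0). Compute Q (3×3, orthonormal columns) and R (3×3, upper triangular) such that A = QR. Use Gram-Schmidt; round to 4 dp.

Q = [[-0.5345, 0.0000, 0.8452], [-0.8018, -0.3162, -0.5071], [0.2673, -0.9487, 0.1690]], R = [[3.7417, -5.6125, -1.0690], [0.0000, 1.5811, 0.0000], [0.0000, 0.0000, 1.6903]]

q_1 = a_1/‖a_1‖ = (-2, -3, 1)/3.7417 = (-0.5345, -0.8018, 0.2673).
r_{12} = q_1·a_2 = -5.6125.
u_2 = a_2 + 5.6125·q_1 = (0.0000, -0.5000, -1.5000).
‖u_2‖ = 1.5811, so q_2 = (0.0000, -0.3162, -0.9487).
r_{13} = q_1·a_3 = -1.0690; r_{23} = q_2·a_3 = 0.0000.
u_3 = a_3 + 1.0690·q_1 + 0.0000·q_2 = (1.4286, -0.8571, 0.2857).
‖u_3‖ = 1.6903, so q_3 = (0.8452, -0.5071, 0.1690).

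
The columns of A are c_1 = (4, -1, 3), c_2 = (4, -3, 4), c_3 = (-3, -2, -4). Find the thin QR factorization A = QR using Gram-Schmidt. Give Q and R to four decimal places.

Q = [[0.7845, -0.3828, 0.4880], [-0.1961, -0.8995, -0.3904], [0.5883, 0.2105, -0.7807]], R = [[5.0990, 6.0796, -4.3146], [0.0000, 2.0096, 2.1053], [0.0000, 0.0000, 2.4398]]

c_1 = (4, -1, 3); ‖c_1‖ = 5.0990, so e_1 = (0.7845, -0.1961, 0.5883).
e_1·c_2 = 0.7845·4 + (-0.1961)·(-3) + 0.5883·4 = 6.0796.
u_2 = c_2 − 6.0796·e_1 = (-0.7692, -1.8077, 0.4231).
‖u_2‖ = 2.0096, so e_2 = (-0.3828, -0.8995, 0.2105).
e_1·c_3 = 0.7845·(-3) + (-0.1961)·(-2) + 0.5883·(-4) = -4.3146; e_2·c_3 = (-0.3828)·(-3) + (-0.8995)·(-2) + 0.2105·(-4) = 2.1053.
u_3 = c_3 + 4.3146·e_1 − 2.1053·e_2 = (1.1905, -0.9524, -1.9048).
‖u_3‖ = 2.4398, so e_3 = (0.4880, -0.3904, -0.7807).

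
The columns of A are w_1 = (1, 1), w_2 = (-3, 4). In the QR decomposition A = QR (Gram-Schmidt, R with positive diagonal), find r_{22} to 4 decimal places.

r_{22} = 4.9497

w_1 = (1, 1); ‖w_1‖ = 1.4142, so q_1 = (0.7071, 0.7071).
q_1·w_2 = 0.7071·(-3) + 0.7071·4 = 0.7071.
u_2 = w_2 − 0.7071·q_1 = (-3.5000, 3.5000).
r_{22} = ‖u_2‖ = 4.9497.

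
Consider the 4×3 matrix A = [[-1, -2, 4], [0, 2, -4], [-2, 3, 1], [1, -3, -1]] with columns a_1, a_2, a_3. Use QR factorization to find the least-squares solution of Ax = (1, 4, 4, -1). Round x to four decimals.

x = (-4.0000, -0.7500, -1.2500)

e_1 = a_1/‖a_1‖ = (-1, 0, -2, 1)/2.4495 = (-0.4082, 0.0000, -0.8165, 0.4082).
r_{12} = e_1·a_2 = -2.8577.
u_2 = a_2 + 2.8577·e_1 = (-3.1667, 2.0000, 0.6667, -1.8333).
‖u_2‖ = 4.2230, so e_2 = (-0.7499, 0.4736, 0.1579, -0.4341).
r_{13} = e_1·a_3 = -2.8577; r_{23} = e_2·a_3 = -4.3019.
u_3 = a_3 + 2.8577·e_1 + 4.3019·e_2 = (-0.3925, -1.9626, -0.6542, -1.7009).
‖u_3‖ = 2.7069, so e_3 = (-0.1450, -0.7251, -0.2417, -0.6284).
Qᵀb = (-4.0825, 2.2101, -3.3836).
Back-substitute: x_3 = -3.3836/2.7069 = -1.2500.
x_2 = (2.2101 + 4.3019·(-1.2500))/4.2230 = -0.7500.
x_1 = (-4.0825 + 2.8577·(-0.7500) + 2.8577·(-1.2500))/2.4495 = -4.0000.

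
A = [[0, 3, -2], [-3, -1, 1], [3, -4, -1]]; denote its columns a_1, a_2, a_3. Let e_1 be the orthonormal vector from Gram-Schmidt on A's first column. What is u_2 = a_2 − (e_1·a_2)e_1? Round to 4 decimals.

u_2 = (3.0000, -2.5000, -2.5000)

a_1 = (0, -3, 3); ‖a_1‖ = 4.2426, so e_1 = (0.0000, -0.7071, 0.7071).
e_1·a_2 = 0.0000·3 + (-0.7071)·(-1) + 0.7071·(-4) = -2.1213.
u_2 = a_2 + 2.1213·e_1 = (3.0000, -2.5000, -2.5000).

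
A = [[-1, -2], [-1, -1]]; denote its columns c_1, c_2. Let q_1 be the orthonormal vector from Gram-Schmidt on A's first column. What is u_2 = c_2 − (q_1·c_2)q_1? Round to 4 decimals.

c_1 = (-1, -1); ‖c_1‖ = 1.4142, so q_1 = (-0.7071, -0.7071).
q_1·c_2 = (-0.7071)·(-2) + (-0.7071)·(-1) = 2.1213.
u_2 = c_2 − 2.1213·q_1 = (-0.5000, 0.5000).

u_2 = (-0.5000, 0.5000)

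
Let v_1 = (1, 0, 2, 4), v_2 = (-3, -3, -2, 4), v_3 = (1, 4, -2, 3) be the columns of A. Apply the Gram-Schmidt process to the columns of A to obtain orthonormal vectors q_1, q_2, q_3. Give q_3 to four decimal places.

q_3 = (0.0559, 0.7366, -0.6083, 0.2902)

v_1 = (1, 0, 2, 4); ‖v_1‖ = 4.5826, so q_1 = (0.2182, 0.0000, 0.4364, 0.8729).
q_1·v_2 = 0.2182·(-3) + 0.0000·(-3) + 0.4364·(-2) + 0.8729·4 = 1.9640.
u_2 = v_2 − 1.9640·q_1 = (-3.4286, -3.0000, -2.8571, 2.2857).
‖u_2‖ = 5.8432, so q_2 = (-0.5868, -0.5134, -0.4890, 0.3912).
q_1·v_3 = 0.2182·1 + 0.0000·4 + 0.4364·(-2) + 0.8729·3 = 1.9640; q_2·v_3 = (-0.5868)·1 + (-0.5134)·4 + (-0.4890)·(-2) + 0.3912·3 = -0.4890.
u_3 = v_3 − 1.9640·q_1 + 0.4890·q_2 = (0.2845, 3.7490, -3.0962, 1.4770).
‖u_3‖ = 5.0896, so q_3 = (0.0559, 0.7366, -0.6083, 0.2902).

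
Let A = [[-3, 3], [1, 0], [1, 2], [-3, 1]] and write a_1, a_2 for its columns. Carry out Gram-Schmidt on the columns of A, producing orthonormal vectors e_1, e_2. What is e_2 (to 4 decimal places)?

e_1 = a_1/‖a_1‖ = (-3, 1, 1, -3)/4.4721 = (-0.6708, 0.2236, 0.2236, -0.6708).
r_{12} = e_1·a_2 = -2.2361.
u_2 = a_2 + 2.2361·e_1 = (1.5000, 0.5000, 2.5000, -0.5000).
‖u_2‖ = 3.0000, so e_2 = (0.5000, 0.1667, 0.8333, -0.1667).

e_2 = (0.5000, 0.1667, 0.8333, -0.1667)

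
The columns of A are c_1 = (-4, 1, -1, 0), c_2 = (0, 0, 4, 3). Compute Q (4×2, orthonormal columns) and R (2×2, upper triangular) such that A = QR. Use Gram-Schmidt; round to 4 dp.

c_1 = (-4, 1, -1, 0); ‖c_1‖ = 4.2426, so e_1 = (-0.9428, 0.2357, -0.2357, 0.0000).
e_1·c_2 = (-0.9428)·0 + 0.2357·0 + (-0.2357)·4 + 0.0000·3 = -0.9428.
u_2 = c_2 + 0.9428·e_1 = (-0.8889, 0.2222, 3.7778, 3.0000).
‖u_2‖ = 4.9103, so e_2 = (-0.1810, 0.0453, 0.7694, 0.6110).

Q = [[-0.9428, -0.1810], [0.2357, 0.0453], [-0.2357, 0.7694], [0.0000, 0.6110]], R = [[4.2426, -0.9428], [0.0000, 4.9103]]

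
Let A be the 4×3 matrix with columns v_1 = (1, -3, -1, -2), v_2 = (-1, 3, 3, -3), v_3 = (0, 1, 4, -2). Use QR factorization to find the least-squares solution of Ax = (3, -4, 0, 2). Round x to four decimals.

v_1 = (1, -3, -1, -2); ‖v_1‖ = 3.8730, so e_1 = (0.2582, -0.7746, -0.2582, -0.5164).
e_1·v_2 = 0.2582·(-1) + (-0.7746)·3 + (-0.2582)·3 + (-0.5164)·(-3) = -1.8074.
u_2 = v_2 + 1.8074·e_1 = (-0.5333, 1.6000, 2.5333, -3.9333).
‖u_2‖ = 4.9733, so e_2 = (-0.1072, 0.3217, 0.5094, -0.7909).
e_1·v_3 = 0.2582·0 + (-0.7746)·1 + (-0.2582)·4 + (-0.5164)·(-2) = -0.7746; e_2·v_3 = (-0.1072)·0 + 0.3217·1 + 0.5094·4 + (-0.7909)·(-2) = 3.9411.
u_3 = v_3 + 0.7746·e_1 − 3.9411·e_2 = (0.6226, -0.8679, 1.7925, 0.7170).
‖u_3‖ = 2.2063, so e_3 = (0.2822, -0.3934, 0.8124, 0.3250).
Qᵀb = (2.8402, -3.1904, 3.0701).
Back-substitute: x_3 = 3.0701/2.2063 = 1.3915.
x_2 = (-3.1904 − 3.9411·1.3915)/4.9733 = -1.7442.
x_1 = (2.8402 + 1.8074·(-1.7442) + 0.7746·1.3915)/3.8730 = 0.1977.

x = (0.1977, -1.7442, 1.3915)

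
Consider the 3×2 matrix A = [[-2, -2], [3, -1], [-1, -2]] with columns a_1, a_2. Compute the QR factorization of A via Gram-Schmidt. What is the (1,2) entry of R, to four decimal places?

e_1 = a_1/‖a_1‖ = (-2, 3, -1)/3.7417 = (-0.5345, 0.8018, -0.2673).
r_{12} = e_1·a_2 = 0.8018.

r_{12} = 0.8018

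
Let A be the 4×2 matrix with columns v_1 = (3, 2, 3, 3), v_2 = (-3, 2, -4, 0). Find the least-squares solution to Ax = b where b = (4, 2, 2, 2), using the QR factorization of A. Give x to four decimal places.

v_1 = (3, 2, 3, 3); ‖v_1‖ = 5.5678, so e_1 = (0.5388, 0.3592, 0.5388, 0.5388).
e_1·v_2 = 0.5388·(-3) + 0.3592·2 + 0.5388·(-4) + 0.5388·0 = -3.0533.
u_2 = v_2 + 3.0533·e_1 = (-1.3548, 3.0968, -2.3548, 1.6452).
‖u_2‖ = 4.4359, so e_2 = (-0.3054, 0.6981, -0.5309, 0.3709).
Qᵀb = (5.0289, -0.1454).
Back-substitute: x_2 = -0.1454/4.4359 = -0.0328.
x_1 = (5.0289 + 3.0533·(-0.0328))/5.5678 = 0.8852.

x = (0.8852, -0.0328)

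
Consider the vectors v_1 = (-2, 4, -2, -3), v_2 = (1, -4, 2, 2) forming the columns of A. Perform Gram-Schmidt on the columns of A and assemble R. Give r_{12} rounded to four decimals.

v_1 = (-2, 4, -2, -3); ‖v_1‖ = 5.7446, so e_1 = (-0.3482, 0.6963, -0.3482, -0.5222).
r_{12} = e_1·v_2 = -4.8742.

r_{12} = -4.8742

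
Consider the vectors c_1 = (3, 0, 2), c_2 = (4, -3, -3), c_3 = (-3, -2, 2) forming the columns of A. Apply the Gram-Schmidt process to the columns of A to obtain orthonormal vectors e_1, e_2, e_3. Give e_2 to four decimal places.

c_1 = (3, 0, 2); ‖c_1‖ = 3.6056, so e_1 = (0.8321, 0.0000, 0.5547).
e_1·c_2 = 0.8321·4 + 0.0000·(-3) + 0.5547·(-3) = 1.6641.
u_2 = c_2 − 1.6641·e_1 = (2.6154, -3.0000, -3.9231).
‖u_2‖ = 5.5884, so e_2 = (0.4680, -0.5368, -0.7020).

e_2 = (0.4680, -0.5368, -0.7020)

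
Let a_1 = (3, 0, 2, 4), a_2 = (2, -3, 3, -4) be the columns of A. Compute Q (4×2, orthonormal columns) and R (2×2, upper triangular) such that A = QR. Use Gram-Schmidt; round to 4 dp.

a_1 = (3, 0, 2, 4); ‖a_1‖ = 5.3852, so q_1 = (0.5571, 0.0000, 0.3714, 0.7428).
q_1·a_2 = 0.5571·2 + 0.0000·(-3) + 0.3714·3 + 0.7428·(-4) = -0.7428.
u_2 = a_2 + 0.7428·q_1 = (2.4138, -3.0000, 3.2759, -3.4483).
‖u_2‖ = 6.1195, so q_2 = (0.3944, -0.4902, 0.5353, -0.5635).

Q = [[0.5571, 0.3944], [0.0000, -0.4902], [0.3714, 0.5353], [0.7428, -0.5635]], R = [[5.3852, -0.7428], [0.0000, 6.1195]]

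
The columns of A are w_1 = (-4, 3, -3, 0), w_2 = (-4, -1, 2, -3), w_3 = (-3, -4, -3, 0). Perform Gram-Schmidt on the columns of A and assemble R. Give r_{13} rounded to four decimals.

e_1 = w_1/‖w_1‖ = (-4, 3, -3, 0)/5.8310 = (-0.6860, 0.5145, -0.5145, 0.0000).
r_{13} = e_1·w_3 = 1.5435.

r_{13} = 1.5435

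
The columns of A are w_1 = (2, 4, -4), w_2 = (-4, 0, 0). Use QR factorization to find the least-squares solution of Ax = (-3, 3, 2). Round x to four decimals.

x = (0.1250, 0.8125)

w_1 = (2, 4, -4); ‖w_1‖ = 6.0000, so q_1 = (0.3333, 0.6667, -0.6667).
q_1·w_2 = 0.3333·(-4) + 0.6667·0 + (-0.6667)·0 = -1.3333.
u_2 = w_2 + 1.3333·q_1 = (-3.5556, 0.8889, -0.8889).
‖u_2‖ = 3.7712, so q_2 = (-0.9428, 0.2357, -0.2357).
Qᵀb = (-0.3333, 3.0641).
Back-substitute: x_2 = 3.0641/3.7712 = 0.8125.
x_1 = (-0.3333 + 1.3333·0.8125)/6.0000 = 0.1250.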